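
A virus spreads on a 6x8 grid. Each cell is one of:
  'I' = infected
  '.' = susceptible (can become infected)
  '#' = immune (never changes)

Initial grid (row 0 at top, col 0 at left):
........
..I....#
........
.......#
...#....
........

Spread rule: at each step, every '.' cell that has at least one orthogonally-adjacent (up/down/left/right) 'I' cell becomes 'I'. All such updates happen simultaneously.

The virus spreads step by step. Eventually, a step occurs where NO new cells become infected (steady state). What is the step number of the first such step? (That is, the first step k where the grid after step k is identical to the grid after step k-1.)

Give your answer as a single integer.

Step 0 (initial): 1 infected
Step 1: +4 new -> 5 infected
Step 2: +7 new -> 12 infected
Step 3: +8 new -> 20 infected
Step 4: +7 new -> 27 infected
Step 5: +7 new -> 34 infected
Step 6: +6 new -> 40 infected
Step 7: +2 new -> 42 infected
Step 8: +2 new -> 44 infected
Step 9: +1 new -> 45 infected
Step 10: +0 new -> 45 infected

Answer: 10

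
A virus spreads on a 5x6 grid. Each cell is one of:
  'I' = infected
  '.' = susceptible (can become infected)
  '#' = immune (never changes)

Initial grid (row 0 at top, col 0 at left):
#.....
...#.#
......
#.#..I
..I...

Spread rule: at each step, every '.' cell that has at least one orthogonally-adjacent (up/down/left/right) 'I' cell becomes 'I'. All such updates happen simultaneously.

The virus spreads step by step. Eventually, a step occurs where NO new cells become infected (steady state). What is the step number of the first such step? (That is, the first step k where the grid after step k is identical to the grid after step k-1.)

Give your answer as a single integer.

Step 0 (initial): 2 infected
Step 1: +5 new -> 7 infected
Step 2: +5 new -> 12 infected
Step 3: +3 new -> 15 infected
Step 4: +4 new -> 19 infected
Step 5: +5 new -> 24 infected
Step 6: +1 new -> 25 infected
Step 7: +0 new -> 25 infected

Answer: 7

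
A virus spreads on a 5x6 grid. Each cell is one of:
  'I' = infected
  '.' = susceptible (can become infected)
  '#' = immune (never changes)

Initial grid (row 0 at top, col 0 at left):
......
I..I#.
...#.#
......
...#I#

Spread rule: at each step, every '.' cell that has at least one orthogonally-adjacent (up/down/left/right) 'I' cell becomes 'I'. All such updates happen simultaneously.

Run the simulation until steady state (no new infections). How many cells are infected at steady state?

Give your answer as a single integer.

Step 0 (initial): 3 infected
Step 1: +6 new -> 9 infected
Step 2: +9 new -> 18 infected
Step 3: +4 new -> 22 infected
Step 4: +3 new -> 25 infected
Step 5: +0 new -> 25 infected

Answer: 25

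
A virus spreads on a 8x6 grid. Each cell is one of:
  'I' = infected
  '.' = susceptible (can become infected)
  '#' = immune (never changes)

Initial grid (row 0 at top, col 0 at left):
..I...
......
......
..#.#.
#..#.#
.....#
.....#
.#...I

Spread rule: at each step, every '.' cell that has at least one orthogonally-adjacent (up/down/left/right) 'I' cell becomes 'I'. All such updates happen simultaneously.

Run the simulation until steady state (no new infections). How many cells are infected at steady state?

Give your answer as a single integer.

Step 0 (initial): 2 infected
Step 1: +4 new -> 6 infected
Step 2: +7 new -> 13 infected
Step 3: +8 new -> 21 infected
Step 4: +8 new -> 29 infected
Step 5: +5 new -> 34 infected
Step 6: +4 new -> 38 infected
Step 7: +2 new -> 40 infected
Step 8: +0 new -> 40 infected

Answer: 40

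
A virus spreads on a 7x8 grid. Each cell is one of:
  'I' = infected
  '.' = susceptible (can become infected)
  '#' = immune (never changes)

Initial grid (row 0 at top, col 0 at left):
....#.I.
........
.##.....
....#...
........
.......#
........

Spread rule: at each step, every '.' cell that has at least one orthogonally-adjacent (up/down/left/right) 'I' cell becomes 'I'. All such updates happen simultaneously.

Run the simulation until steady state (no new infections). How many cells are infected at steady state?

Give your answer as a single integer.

Answer: 51

Derivation:
Step 0 (initial): 1 infected
Step 1: +3 new -> 4 infected
Step 2: +3 new -> 7 infected
Step 3: +4 new -> 11 infected
Step 4: +5 new -> 16 infected
Step 5: +6 new -> 22 infected
Step 6: +6 new -> 28 infected
Step 7: +7 new -> 35 infected
Step 8: +6 new -> 41 infected
Step 9: +4 new -> 45 infected
Step 10: +3 new -> 48 infected
Step 11: +2 new -> 50 infected
Step 12: +1 new -> 51 infected
Step 13: +0 new -> 51 infected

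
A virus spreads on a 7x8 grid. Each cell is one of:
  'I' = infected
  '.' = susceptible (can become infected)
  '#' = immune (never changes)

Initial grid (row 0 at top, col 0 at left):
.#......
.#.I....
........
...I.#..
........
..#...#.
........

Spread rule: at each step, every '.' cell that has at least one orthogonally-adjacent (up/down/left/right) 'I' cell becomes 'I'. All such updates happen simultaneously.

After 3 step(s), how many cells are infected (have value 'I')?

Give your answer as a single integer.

Step 0 (initial): 2 infected
Step 1: +7 new -> 9 infected
Step 2: +9 new -> 18 infected
Step 3: +9 new -> 27 infected

Answer: 27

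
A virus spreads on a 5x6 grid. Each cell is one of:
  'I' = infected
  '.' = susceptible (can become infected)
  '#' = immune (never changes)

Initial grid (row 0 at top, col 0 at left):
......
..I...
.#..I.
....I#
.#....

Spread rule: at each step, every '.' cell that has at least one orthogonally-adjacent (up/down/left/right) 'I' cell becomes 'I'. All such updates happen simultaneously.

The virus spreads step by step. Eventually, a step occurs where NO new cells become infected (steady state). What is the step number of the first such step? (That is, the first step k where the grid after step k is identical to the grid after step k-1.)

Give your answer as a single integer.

Step 0 (initial): 3 infected
Step 1: +9 new -> 12 infected
Step 2: +8 new -> 20 infected
Step 3: +5 new -> 25 infected
Step 4: +1 new -> 26 infected
Step 5: +1 new -> 27 infected
Step 6: +0 new -> 27 infected

Answer: 6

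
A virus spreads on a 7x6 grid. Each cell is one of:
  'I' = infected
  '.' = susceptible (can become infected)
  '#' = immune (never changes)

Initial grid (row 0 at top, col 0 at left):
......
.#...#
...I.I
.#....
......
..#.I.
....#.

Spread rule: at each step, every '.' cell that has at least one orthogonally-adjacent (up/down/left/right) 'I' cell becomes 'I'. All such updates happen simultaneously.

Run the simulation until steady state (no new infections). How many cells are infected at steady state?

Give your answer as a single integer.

Step 0 (initial): 3 infected
Step 1: +8 new -> 11 infected
Step 2: +10 new -> 21 infected
Step 3: +5 new -> 26 infected
Step 4: +6 new -> 32 infected
Step 5: +4 new -> 36 infected
Step 6: +1 new -> 37 infected
Step 7: +0 new -> 37 infected

Answer: 37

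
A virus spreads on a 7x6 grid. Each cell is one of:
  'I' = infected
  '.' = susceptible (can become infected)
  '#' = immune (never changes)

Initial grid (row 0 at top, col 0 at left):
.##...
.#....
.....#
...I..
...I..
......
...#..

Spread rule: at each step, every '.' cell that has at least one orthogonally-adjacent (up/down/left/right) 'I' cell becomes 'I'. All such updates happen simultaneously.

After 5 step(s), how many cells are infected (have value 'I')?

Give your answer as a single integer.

Step 0 (initial): 2 infected
Step 1: +6 new -> 8 infected
Step 2: +9 new -> 17 infected
Step 3: +10 new -> 27 infected
Step 4: +6 new -> 33 infected
Step 5: +3 new -> 36 infected

Answer: 36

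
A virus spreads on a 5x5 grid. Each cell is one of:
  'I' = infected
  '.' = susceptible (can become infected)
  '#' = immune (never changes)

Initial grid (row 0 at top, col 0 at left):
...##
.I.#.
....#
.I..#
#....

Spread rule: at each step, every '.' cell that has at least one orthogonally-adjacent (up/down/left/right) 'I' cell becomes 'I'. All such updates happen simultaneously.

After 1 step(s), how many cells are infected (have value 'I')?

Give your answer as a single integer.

Answer: 9

Derivation:
Step 0 (initial): 2 infected
Step 1: +7 new -> 9 infected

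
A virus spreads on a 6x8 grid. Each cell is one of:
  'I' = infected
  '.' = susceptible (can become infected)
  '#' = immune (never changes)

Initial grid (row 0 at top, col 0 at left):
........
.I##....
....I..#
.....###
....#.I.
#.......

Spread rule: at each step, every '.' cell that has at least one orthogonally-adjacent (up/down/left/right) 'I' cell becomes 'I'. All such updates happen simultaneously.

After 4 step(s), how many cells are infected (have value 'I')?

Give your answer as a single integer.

Step 0 (initial): 3 infected
Step 1: +10 new -> 13 infected
Step 2: +11 new -> 24 infected
Step 3: +8 new -> 32 infected
Step 4: +6 new -> 38 infected

Answer: 38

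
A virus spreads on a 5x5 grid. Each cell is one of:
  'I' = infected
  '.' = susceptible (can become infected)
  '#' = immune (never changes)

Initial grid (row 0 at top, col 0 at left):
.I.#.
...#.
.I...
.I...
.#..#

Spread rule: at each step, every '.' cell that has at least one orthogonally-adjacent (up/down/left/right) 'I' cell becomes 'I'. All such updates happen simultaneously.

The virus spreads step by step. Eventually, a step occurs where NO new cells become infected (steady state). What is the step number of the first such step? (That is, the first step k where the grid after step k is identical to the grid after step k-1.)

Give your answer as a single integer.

Answer: 6

Derivation:
Step 0 (initial): 3 infected
Step 1: +7 new -> 10 infected
Step 2: +6 new -> 16 infected
Step 3: +3 new -> 19 infected
Step 4: +1 new -> 20 infected
Step 5: +1 new -> 21 infected
Step 6: +0 new -> 21 infected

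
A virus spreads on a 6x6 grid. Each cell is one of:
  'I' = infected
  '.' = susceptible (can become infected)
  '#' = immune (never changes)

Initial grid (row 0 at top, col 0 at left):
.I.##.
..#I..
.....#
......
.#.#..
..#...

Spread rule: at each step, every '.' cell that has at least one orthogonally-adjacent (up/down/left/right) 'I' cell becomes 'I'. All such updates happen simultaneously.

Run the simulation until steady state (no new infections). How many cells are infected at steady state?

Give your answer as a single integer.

Answer: 29

Derivation:
Step 0 (initial): 2 infected
Step 1: +5 new -> 7 infected
Step 2: +6 new -> 13 infected
Step 3: +5 new -> 18 infected
Step 4: +4 new -> 22 infected
Step 5: +3 new -> 25 infected
Step 6: +3 new -> 28 infected
Step 7: +1 new -> 29 infected
Step 8: +0 new -> 29 infected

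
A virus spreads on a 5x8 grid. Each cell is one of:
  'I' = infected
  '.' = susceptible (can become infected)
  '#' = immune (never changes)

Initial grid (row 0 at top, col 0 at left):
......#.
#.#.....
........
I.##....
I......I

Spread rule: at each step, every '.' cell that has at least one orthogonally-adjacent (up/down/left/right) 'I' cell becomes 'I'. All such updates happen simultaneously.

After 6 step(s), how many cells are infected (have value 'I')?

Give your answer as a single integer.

Step 0 (initial): 3 infected
Step 1: +5 new -> 8 infected
Step 2: +5 new -> 13 infected
Step 3: +7 new -> 20 infected
Step 4: +6 new -> 26 infected
Step 5: +5 new -> 31 infected
Step 6: +3 new -> 34 infected

Answer: 34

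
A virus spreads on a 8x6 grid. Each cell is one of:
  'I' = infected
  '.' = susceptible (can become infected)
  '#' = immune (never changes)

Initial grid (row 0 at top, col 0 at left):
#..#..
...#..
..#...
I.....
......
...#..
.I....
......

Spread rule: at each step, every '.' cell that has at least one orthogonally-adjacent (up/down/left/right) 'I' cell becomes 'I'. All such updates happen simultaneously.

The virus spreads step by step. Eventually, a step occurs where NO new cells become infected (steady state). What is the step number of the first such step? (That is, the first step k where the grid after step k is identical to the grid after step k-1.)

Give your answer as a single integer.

Step 0 (initial): 2 infected
Step 1: +7 new -> 9 infected
Step 2: +9 new -> 18 infected
Step 3: +5 new -> 23 infected
Step 4: +8 new -> 31 infected
Step 5: +6 new -> 37 infected
Step 6: +3 new -> 40 infected
Step 7: +2 new -> 42 infected
Step 8: +1 new -> 43 infected
Step 9: +0 new -> 43 infected

Answer: 9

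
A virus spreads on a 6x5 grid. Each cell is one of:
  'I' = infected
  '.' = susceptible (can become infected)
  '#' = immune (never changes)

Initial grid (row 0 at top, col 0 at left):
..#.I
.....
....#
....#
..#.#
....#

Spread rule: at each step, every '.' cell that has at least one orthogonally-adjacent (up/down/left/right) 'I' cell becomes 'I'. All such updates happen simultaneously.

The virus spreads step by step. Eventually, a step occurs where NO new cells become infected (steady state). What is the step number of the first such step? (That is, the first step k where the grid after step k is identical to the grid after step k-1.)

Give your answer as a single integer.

Step 0 (initial): 1 infected
Step 1: +2 new -> 3 infected
Step 2: +1 new -> 4 infected
Step 3: +2 new -> 6 infected
Step 4: +3 new -> 9 infected
Step 5: +5 new -> 14 infected
Step 6: +4 new -> 18 infected
Step 7: +3 new -> 21 infected
Step 8: +2 new -> 23 infected
Step 9: +1 new -> 24 infected
Step 10: +0 new -> 24 infected

Answer: 10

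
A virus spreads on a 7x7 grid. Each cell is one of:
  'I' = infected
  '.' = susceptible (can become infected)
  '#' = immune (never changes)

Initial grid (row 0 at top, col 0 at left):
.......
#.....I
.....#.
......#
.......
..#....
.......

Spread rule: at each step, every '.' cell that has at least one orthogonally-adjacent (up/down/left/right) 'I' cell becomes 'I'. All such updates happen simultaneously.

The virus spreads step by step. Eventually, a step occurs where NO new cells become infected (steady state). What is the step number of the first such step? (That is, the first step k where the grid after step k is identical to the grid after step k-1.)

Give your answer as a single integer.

Step 0 (initial): 1 infected
Step 1: +3 new -> 4 infected
Step 2: +2 new -> 6 infected
Step 3: +3 new -> 9 infected
Step 4: +4 new -> 13 infected
Step 5: +6 new -> 19 infected
Step 6: +6 new -> 25 infected
Step 7: +8 new -> 33 infected
Step 8: +5 new -> 38 infected
Step 9: +4 new -> 42 infected
Step 10: +2 new -> 44 infected
Step 11: +1 new -> 45 infected
Step 12: +0 new -> 45 infected

Answer: 12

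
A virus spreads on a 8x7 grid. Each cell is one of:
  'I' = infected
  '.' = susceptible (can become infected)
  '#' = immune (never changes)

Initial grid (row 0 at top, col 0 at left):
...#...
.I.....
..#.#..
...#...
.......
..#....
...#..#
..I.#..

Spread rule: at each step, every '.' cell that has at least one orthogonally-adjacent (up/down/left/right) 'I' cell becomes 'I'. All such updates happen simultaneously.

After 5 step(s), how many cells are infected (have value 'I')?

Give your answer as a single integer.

Answer: 32

Derivation:
Step 0 (initial): 2 infected
Step 1: +7 new -> 9 infected
Step 2: +7 new -> 16 infected
Step 3: +7 new -> 23 infected
Step 4: +5 new -> 28 infected
Step 5: +4 new -> 32 infected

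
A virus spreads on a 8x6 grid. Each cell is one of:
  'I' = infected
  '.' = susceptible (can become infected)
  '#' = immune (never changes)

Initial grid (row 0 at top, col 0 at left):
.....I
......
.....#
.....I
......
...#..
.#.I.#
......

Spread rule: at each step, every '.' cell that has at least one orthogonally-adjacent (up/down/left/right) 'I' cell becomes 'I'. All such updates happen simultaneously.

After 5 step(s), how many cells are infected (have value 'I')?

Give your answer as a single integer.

Step 0 (initial): 3 infected
Step 1: +7 new -> 10 infected
Step 2: +10 new -> 20 infected
Step 3: +9 new -> 29 infected
Step 4: +7 new -> 36 infected
Step 5: +6 new -> 42 infected

Answer: 42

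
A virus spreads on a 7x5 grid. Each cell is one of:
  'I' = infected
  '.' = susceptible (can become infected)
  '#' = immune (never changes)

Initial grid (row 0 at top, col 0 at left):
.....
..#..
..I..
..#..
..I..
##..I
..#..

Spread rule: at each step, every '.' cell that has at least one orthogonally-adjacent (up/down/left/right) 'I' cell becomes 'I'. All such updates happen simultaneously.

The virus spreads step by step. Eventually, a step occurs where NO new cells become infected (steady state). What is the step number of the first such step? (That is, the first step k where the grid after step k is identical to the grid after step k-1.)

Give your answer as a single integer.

Answer: 5

Derivation:
Step 0 (initial): 3 infected
Step 1: +8 new -> 11 infected
Step 2: +9 new -> 20 infected
Step 3: +5 new -> 25 infected
Step 4: +3 new -> 28 infected
Step 5: +0 new -> 28 infected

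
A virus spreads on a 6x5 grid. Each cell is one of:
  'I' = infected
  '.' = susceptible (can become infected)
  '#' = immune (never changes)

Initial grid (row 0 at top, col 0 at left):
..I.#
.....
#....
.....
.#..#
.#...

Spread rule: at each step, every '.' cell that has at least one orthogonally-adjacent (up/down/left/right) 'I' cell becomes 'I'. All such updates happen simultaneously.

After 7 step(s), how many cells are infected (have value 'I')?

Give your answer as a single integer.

Answer: 25

Derivation:
Step 0 (initial): 1 infected
Step 1: +3 new -> 4 infected
Step 2: +4 new -> 8 infected
Step 3: +5 new -> 13 infected
Step 4: +4 new -> 17 infected
Step 5: +4 new -> 21 infected
Step 6: +2 new -> 23 infected
Step 7: +2 new -> 25 infected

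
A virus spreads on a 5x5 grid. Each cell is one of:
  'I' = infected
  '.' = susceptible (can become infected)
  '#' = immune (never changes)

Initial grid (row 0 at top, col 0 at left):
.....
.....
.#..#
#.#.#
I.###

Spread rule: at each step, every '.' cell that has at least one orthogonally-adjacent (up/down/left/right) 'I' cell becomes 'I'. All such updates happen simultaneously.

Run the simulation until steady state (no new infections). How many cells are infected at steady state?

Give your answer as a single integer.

Answer: 3

Derivation:
Step 0 (initial): 1 infected
Step 1: +1 new -> 2 infected
Step 2: +1 new -> 3 infected
Step 3: +0 new -> 3 infected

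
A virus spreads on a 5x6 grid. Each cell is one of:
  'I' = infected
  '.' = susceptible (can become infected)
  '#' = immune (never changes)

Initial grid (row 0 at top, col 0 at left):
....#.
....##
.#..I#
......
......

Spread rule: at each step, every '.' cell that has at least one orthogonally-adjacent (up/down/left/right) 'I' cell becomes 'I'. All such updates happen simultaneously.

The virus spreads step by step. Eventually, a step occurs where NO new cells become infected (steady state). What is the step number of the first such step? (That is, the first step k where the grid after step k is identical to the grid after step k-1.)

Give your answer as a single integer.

Step 0 (initial): 1 infected
Step 1: +2 new -> 3 infected
Step 2: +5 new -> 8 infected
Step 3: +5 new -> 13 infected
Step 4: +4 new -> 17 infected
Step 5: +4 new -> 21 infected
Step 6: +3 new -> 24 infected
Step 7: +0 new -> 24 infected

Answer: 7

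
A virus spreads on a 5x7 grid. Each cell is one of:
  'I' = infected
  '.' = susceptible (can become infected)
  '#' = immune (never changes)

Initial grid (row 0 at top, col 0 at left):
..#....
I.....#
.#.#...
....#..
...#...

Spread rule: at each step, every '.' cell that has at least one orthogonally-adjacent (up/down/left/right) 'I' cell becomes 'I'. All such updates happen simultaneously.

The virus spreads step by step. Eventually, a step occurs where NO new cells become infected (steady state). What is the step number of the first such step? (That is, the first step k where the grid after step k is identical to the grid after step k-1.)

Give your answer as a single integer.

Answer: 10

Derivation:
Step 0 (initial): 1 infected
Step 1: +3 new -> 4 infected
Step 2: +3 new -> 7 infected
Step 3: +4 new -> 11 infected
Step 4: +4 new -> 15 infected
Step 5: +5 new -> 20 infected
Step 6: +2 new -> 22 infected
Step 7: +3 new -> 25 infected
Step 8: +2 new -> 27 infected
Step 9: +2 new -> 29 infected
Step 10: +0 new -> 29 infected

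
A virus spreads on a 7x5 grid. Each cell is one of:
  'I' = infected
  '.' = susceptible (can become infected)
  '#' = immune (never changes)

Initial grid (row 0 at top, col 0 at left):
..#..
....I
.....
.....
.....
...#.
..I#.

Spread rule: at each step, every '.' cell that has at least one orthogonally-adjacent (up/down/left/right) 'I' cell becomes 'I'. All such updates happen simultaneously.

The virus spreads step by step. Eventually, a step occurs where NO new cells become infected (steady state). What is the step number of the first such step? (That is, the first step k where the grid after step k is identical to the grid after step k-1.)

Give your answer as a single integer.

Step 0 (initial): 2 infected
Step 1: +5 new -> 7 infected
Step 2: +7 new -> 14 infected
Step 3: +8 new -> 22 infected
Step 4: +6 new -> 28 infected
Step 5: +4 new -> 32 infected
Step 6: +0 new -> 32 infected

Answer: 6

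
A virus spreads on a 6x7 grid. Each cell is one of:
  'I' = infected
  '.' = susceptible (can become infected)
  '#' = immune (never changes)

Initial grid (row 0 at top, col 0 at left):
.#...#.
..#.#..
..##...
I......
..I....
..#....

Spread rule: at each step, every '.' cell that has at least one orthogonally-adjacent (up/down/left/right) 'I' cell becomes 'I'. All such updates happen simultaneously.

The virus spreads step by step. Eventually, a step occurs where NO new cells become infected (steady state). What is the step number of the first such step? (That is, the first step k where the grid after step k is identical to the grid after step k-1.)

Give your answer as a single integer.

Step 0 (initial): 2 infected
Step 1: +6 new -> 8 infected
Step 2: +7 new -> 15 infected
Step 3: +5 new -> 20 infected
Step 4: +4 new -> 24 infected
Step 5: +3 new -> 27 infected
Step 6: +2 new -> 29 infected
Step 7: +1 new -> 30 infected
Step 8: +1 new -> 31 infected
Step 9: +0 new -> 31 infected

Answer: 9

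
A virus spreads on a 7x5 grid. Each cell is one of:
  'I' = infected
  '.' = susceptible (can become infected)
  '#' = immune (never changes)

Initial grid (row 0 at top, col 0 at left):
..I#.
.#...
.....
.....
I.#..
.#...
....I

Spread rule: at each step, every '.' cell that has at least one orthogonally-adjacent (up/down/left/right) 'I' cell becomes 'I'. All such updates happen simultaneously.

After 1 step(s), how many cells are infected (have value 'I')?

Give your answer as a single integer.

Answer: 10

Derivation:
Step 0 (initial): 3 infected
Step 1: +7 new -> 10 infected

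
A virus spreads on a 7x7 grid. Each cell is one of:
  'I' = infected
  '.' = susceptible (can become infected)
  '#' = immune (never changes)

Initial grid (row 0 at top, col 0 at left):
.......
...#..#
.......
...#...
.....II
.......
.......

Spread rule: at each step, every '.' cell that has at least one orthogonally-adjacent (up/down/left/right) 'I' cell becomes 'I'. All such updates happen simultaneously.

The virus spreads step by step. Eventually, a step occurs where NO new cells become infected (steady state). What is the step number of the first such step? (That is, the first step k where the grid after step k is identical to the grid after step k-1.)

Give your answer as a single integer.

Answer: 10

Derivation:
Step 0 (initial): 2 infected
Step 1: +5 new -> 7 infected
Step 2: +7 new -> 14 infected
Step 3: +5 new -> 19 infected
Step 4: +7 new -> 26 infected
Step 5: +7 new -> 33 infected
Step 6: +6 new -> 39 infected
Step 7: +4 new -> 43 infected
Step 8: +2 new -> 45 infected
Step 9: +1 new -> 46 infected
Step 10: +0 new -> 46 infected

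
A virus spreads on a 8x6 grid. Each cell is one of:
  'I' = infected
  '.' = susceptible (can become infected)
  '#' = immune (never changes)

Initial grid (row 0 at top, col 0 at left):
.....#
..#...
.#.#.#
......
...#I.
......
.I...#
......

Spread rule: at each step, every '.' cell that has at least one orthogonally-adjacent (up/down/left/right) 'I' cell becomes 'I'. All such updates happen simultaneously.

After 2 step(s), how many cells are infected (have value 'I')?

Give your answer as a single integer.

Answer: 21

Derivation:
Step 0 (initial): 2 infected
Step 1: +7 new -> 9 infected
Step 2: +12 new -> 21 infected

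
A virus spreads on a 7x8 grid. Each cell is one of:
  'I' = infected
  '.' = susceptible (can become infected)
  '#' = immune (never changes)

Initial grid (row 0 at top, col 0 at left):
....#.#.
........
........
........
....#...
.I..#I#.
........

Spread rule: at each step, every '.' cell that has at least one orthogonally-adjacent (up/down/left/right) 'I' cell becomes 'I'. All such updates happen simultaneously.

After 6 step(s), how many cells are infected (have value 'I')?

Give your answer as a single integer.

Step 0 (initial): 2 infected
Step 1: +6 new -> 8 infected
Step 2: +10 new -> 18 infected
Step 3: +10 new -> 28 infected
Step 4: +9 new -> 37 infected
Step 5: +8 new -> 45 infected
Step 6: +4 new -> 49 infected

Answer: 49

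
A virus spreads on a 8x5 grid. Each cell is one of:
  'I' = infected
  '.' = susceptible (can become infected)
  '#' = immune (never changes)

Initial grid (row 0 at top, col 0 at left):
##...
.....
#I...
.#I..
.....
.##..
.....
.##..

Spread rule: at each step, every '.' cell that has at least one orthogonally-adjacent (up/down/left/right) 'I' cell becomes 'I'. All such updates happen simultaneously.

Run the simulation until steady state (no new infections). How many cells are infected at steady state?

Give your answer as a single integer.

Answer: 32

Derivation:
Step 0 (initial): 2 infected
Step 1: +4 new -> 6 infected
Step 2: +6 new -> 12 infected
Step 3: +6 new -> 18 infected
Step 4: +6 new -> 24 infected
Step 5: +5 new -> 29 infected
Step 6: +3 new -> 32 infected
Step 7: +0 new -> 32 infected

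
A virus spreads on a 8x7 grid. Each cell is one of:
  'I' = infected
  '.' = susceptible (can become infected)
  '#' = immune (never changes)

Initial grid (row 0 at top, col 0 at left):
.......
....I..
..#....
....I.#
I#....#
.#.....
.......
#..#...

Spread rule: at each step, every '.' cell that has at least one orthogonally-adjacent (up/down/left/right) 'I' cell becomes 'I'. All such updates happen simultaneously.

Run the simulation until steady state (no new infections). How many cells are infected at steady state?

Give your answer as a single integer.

Step 0 (initial): 3 infected
Step 1: +9 new -> 12 infected
Step 2: +13 new -> 25 infected
Step 3: +11 new -> 36 infected
Step 4: +9 new -> 45 infected
Step 5: +3 new -> 48 infected
Step 6: +1 new -> 49 infected
Step 7: +0 new -> 49 infected

Answer: 49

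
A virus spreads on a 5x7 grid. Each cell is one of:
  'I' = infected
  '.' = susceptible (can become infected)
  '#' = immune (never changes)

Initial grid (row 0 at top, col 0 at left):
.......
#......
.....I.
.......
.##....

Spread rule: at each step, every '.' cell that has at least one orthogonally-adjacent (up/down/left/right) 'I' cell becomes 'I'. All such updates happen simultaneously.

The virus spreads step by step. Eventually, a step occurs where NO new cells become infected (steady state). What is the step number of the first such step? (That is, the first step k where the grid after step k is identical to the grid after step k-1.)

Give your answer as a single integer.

Answer: 8

Derivation:
Step 0 (initial): 1 infected
Step 1: +4 new -> 5 infected
Step 2: +7 new -> 12 infected
Step 3: +7 new -> 19 infected
Step 4: +5 new -> 24 infected
Step 5: +4 new -> 28 infected
Step 6: +2 new -> 30 infected
Step 7: +2 new -> 32 infected
Step 8: +0 new -> 32 infected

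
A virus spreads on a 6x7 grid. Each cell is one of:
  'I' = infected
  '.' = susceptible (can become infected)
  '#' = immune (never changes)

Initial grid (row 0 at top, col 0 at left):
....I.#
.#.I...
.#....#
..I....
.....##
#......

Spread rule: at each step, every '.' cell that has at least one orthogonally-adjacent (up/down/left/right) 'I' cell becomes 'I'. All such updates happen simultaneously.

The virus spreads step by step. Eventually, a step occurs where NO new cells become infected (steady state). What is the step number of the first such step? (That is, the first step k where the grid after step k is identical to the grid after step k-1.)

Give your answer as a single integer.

Answer: 7

Derivation:
Step 0 (initial): 3 infected
Step 1: +9 new -> 12 infected
Step 2: +8 new -> 20 infected
Step 3: +9 new -> 29 infected
Step 4: +4 new -> 33 infected
Step 5: +1 new -> 34 infected
Step 6: +1 new -> 35 infected
Step 7: +0 new -> 35 infected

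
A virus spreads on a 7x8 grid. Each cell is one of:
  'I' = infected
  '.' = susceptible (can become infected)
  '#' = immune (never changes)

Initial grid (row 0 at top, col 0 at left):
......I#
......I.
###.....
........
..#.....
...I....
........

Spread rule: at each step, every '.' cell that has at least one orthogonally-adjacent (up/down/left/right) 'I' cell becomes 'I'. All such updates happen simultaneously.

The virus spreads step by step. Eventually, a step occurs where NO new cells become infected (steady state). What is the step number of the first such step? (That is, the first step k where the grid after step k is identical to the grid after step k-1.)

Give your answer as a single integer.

Answer: 7

Derivation:
Step 0 (initial): 3 infected
Step 1: +8 new -> 11 infected
Step 2: +11 new -> 22 infected
Step 3: +15 new -> 37 infected
Step 4: +8 new -> 45 infected
Step 5: +4 new -> 49 infected
Step 6: +2 new -> 51 infected
Step 7: +0 new -> 51 infected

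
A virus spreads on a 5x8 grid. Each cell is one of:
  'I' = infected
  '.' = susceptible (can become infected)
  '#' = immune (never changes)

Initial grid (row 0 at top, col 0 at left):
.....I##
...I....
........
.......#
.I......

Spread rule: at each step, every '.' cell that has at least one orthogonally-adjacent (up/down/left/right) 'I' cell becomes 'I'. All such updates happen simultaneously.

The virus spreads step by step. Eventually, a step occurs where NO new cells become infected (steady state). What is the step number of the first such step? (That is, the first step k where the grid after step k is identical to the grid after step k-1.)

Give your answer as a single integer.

Step 0 (initial): 3 infected
Step 1: +9 new -> 12 infected
Step 2: +11 new -> 23 infected
Step 3: +8 new -> 31 infected
Step 4: +4 new -> 35 infected
Step 5: +1 new -> 36 infected
Step 6: +1 new -> 37 infected
Step 7: +0 new -> 37 infected

Answer: 7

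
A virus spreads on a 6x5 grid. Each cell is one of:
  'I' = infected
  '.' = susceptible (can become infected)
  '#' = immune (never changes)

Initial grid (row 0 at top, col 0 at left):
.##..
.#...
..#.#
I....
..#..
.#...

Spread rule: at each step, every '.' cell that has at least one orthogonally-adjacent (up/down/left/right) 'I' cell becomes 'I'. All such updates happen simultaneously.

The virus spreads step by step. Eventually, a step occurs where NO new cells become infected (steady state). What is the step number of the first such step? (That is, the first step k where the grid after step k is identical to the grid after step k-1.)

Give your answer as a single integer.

Step 0 (initial): 1 infected
Step 1: +3 new -> 4 infected
Step 2: +5 new -> 9 infected
Step 3: +2 new -> 11 infected
Step 4: +3 new -> 14 infected
Step 5: +3 new -> 17 infected
Step 6: +5 new -> 22 infected
Step 7: +1 new -> 23 infected
Step 8: +0 new -> 23 infected

Answer: 8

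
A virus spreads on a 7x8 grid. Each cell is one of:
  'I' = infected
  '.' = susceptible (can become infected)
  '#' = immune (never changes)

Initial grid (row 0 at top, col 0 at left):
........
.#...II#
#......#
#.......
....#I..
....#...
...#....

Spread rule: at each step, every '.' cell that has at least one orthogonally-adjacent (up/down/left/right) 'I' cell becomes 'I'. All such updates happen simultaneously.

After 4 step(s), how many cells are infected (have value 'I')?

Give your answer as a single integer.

Step 0 (initial): 3 infected
Step 1: +8 new -> 11 infected
Step 2: +9 new -> 20 infected
Step 3: +8 new -> 28 infected
Step 4: +5 new -> 33 infected

Answer: 33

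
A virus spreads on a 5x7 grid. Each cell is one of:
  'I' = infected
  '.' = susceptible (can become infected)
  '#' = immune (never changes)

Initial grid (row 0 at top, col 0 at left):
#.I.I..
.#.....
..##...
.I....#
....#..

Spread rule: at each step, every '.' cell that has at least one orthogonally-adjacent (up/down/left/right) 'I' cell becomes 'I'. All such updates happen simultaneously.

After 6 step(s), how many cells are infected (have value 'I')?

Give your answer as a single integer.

Step 0 (initial): 3 infected
Step 1: +9 new -> 12 infected
Step 2: +8 new -> 20 infected
Step 3: +5 new -> 25 infected
Step 4: +2 new -> 27 infected
Step 5: +1 new -> 28 infected
Step 6: +1 new -> 29 infected

Answer: 29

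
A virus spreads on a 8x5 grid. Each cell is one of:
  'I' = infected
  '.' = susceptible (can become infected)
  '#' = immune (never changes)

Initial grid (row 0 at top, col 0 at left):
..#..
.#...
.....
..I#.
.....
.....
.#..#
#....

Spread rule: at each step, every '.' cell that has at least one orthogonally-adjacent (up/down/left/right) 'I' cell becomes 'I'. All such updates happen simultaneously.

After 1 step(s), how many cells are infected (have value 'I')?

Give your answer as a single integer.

Answer: 4

Derivation:
Step 0 (initial): 1 infected
Step 1: +3 new -> 4 infected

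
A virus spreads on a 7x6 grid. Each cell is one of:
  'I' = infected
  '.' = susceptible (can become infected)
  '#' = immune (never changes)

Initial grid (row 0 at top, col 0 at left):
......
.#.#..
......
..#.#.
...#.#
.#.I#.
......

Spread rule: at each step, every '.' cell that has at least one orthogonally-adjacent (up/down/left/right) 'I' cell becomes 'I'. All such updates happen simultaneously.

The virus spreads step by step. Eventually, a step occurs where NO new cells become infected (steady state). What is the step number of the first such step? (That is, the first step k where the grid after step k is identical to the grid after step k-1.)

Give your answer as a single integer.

Step 0 (initial): 1 infected
Step 1: +2 new -> 3 infected
Step 2: +3 new -> 6 infected
Step 3: +3 new -> 9 infected
Step 4: +4 new -> 13 infected
Step 5: +3 new -> 16 infected
Step 6: +2 new -> 18 infected
Step 7: +3 new -> 21 infected
Step 8: +4 new -> 25 infected
Step 9: +4 new -> 29 infected
Step 10: +3 new -> 32 infected
Step 11: +1 new -> 33 infected
Step 12: +0 new -> 33 infected

Answer: 12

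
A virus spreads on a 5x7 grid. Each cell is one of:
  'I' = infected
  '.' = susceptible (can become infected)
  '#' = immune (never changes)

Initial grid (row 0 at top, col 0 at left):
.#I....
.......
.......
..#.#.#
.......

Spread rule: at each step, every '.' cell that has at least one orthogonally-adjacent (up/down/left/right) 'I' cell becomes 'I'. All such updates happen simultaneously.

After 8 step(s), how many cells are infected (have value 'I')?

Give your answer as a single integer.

Step 0 (initial): 1 infected
Step 1: +2 new -> 3 infected
Step 2: +4 new -> 7 infected
Step 3: +5 new -> 12 infected
Step 4: +7 new -> 19 infected
Step 5: +5 new -> 24 infected
Step 6: +5 new -> 29 infected
Step 7: +1 new -> 30 infected
Step 8: +1 new -> 31 infected

Answer: 31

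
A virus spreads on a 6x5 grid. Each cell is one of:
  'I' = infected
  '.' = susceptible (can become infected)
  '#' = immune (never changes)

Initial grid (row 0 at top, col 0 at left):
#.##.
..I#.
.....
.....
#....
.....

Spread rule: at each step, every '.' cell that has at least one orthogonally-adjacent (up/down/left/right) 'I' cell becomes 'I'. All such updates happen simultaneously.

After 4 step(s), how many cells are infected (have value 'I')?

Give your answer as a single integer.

Answer: 19

Derivation:
Step 0 (initial): 1 infected
Step 1: +2 new -> 3 infected
Step 2: +5 new -> 8 infected
Step 3: +5 new -> 13 infected
Step 4: +6 new -> 19 infected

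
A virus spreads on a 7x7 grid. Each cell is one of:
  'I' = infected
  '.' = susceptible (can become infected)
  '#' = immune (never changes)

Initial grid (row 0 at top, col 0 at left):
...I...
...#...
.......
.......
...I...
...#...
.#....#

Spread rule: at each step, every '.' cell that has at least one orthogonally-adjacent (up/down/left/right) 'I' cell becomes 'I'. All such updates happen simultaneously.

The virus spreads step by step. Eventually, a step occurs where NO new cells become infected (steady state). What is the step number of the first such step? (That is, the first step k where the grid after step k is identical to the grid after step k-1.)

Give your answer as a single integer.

Step 0 (initial): 2 infected
Step 1: +5 new -> 7 infected
Step 2: +11 new -> 18 infected
Step 3: +14 new -> 32 infected
Step 4: +10 new -> 42 infected
Step 5: +3 new -> 45 infected
Step 6: +0 new -> 45 infected

Answer: 6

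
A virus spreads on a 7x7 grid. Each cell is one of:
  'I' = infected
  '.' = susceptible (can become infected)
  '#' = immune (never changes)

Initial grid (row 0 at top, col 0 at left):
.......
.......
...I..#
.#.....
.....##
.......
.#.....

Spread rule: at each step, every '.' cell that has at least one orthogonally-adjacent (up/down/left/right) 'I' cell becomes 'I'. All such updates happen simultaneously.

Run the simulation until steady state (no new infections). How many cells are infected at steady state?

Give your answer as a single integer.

Step 0 (initial): 1 infected
Step 1: +4 new -> 5 infected
Step 2: +8 new -> 13 infected
Step 3: +9 new -> 22 infected
Step 4: +10 new -> 32 infected
Step 5: +7 new -> 39 infected
Step 6: +3 new -> 42 infected
Step 7: +2 new -> 44 infected
Step 8: +0 new -> 44 infected

Answer: 44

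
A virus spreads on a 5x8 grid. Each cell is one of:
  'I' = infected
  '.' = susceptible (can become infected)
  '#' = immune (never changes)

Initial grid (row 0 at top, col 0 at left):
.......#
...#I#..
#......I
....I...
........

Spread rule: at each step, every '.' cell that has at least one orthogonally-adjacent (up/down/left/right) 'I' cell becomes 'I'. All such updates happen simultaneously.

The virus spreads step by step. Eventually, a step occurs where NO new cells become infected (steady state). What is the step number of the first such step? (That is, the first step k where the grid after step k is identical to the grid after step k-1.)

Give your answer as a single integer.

Answer: 7

Derivation:
Step 0 (initial): 3 infected
Step 1: +8 new -> 11 infected
Step 2: +10 new -> 21 infected
Step 3: +6 new -> 27 infected
Step 4: +5 new -> 32 infected
Step 5: +3 new -> 35 infected
Step 6: +1 new -> 36 infected
Step 7: +0 new -> 36 infected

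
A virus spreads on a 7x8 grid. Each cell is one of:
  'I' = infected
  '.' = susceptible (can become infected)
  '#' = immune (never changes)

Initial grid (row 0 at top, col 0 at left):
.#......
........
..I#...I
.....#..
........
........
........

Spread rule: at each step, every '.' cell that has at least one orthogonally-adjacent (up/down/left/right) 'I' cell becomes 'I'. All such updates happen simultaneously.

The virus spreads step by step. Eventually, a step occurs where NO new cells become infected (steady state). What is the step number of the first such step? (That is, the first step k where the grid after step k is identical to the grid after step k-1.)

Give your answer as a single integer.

Answer: 7

Derivation:
Step 0 (initial): 2 infected
Step 1: +6 new -> 8 infected
Step 2: +12 new -> 20 infected
Step 3: +13 new -> 33 infected
Step 4: +11 new -> 44 infected
Step 5: +6 new -> 50 infected
Step 6: +3 new -> 53 infected
Step 7: +0 new -> 53 infected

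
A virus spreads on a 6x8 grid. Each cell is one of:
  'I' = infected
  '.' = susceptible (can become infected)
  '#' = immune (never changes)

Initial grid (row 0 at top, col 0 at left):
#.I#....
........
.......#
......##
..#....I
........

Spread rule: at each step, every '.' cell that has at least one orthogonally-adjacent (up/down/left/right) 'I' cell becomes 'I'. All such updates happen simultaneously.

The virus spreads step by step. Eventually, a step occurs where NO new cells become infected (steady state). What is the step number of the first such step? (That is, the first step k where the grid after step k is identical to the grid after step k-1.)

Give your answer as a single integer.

Answer: 8

Derivation:
Step 0 (initial): 2 infected
Step 1: +4 new -> 6 infected
Step 2: +5 new -> 11 infected
Step 3: +8 new -> 19 infected
Step 4: +10 new -> 29 infected
Step 5: +6 new -> 35 infected
Step 6: +5 new -> 40 infected
Step 7: +2 new -> 42 infected
Step 8: +0 new -> 42 infected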